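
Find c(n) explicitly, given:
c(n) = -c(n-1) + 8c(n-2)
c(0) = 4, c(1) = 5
Characteristic equation: x² + x - 8 = 0.
Discriminant Δ = (-1)² + 4·(8) = 33.
Roots r₁,₂ = (-1 ± √33)/2, so r₁ = - \frac{1}{2} + \frac{\sqrt{33}}{2}, r₂ = - \frac{\sqrt{33}}{2} - \frac{1}{2}.
General solution: c(n) = A·r₁^n + B·r₂^n.
From the initial conditions, A + B = 4 and r₁A + r₂B = 5.
Since r₁ - r₂ = √33: A = (5 - (4)r₂)/√33 = \frac{7 \sqrt{33}}{33} + 2, and B = 4 - A = 2 - \frac{7 \sqrt{33}}{33}.
So c(n) = \left(\frac{7 \sqrt{33}}{33} + 2\right)\left(- \frac{1}{2} + \frac{\sqrt{33}}{2}\right)^n + \left(2 - \frac{7 \sqrt{33}}{33}\right)\left(- \frac{\sqrt{33}}{2} - \frac{1}{2}\right)^n.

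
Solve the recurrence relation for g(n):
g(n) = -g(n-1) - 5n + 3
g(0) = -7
First-order linear with linear forcing.
Homogeneous solution: g_h(n) = A·(-1)^n.
Try particular g_p(n) = pn + q. Substituting:
  pn + q = -(p(n-1) + q) - 5n + 3.
Matching the n-coefficient: p = -p - 5 ⇒ p = - \frac{5}{2}.
Matching constants: q = p - q + 3 ⇒ q = \frac{1}{4}.
General: g(n) = A·(-1)^n - \frac{5 n}{2} + \frac{1}{4}.
Apply g(0) = -7: A + \frac{1}{4} = -7 ⇒ A = - \frac{29}{4}.
So g(n) = - \frac{29 \left(-1\right)^{n}}{4} - \frac{5 n}{2} + \frac{1}{4}.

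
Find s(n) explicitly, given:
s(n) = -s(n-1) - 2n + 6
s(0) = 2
First-order linear with linear forcing.
Homogeneous solution: s_h(n) = A·(-1)^n.
Try particular s_p(n) = pn + q. Substituting:
  pn + q = -(p(n-1) + q) - 2n + 6.
Matching the n-coefficient: p = -p - 2 ⇒ p = -1.
Matching constants: q = p - q + 6 ⇒ q = \frac{5}{2}.
General: s(n) = A·(-1)^n - n + \frac{5}{2}.
Apply s(0) = 2: A + \frac{5}{2} = 2 ⇒ A = - \frac{1}{2}.
So s(n) = - \frac{\left(-1\right)^{n}}{2} - n + \frac{5}{2}.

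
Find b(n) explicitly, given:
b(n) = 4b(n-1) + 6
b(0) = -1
First-order linear non-homogeneous.
Homogeneous solution: b_h(n) = A·(4)^n.
Try constant particular solution b_p = K: K = 4K + 6 ⇒ K = -2.
General: b(n) = A·(4)^n - 2.
Apply b(0) = -1: A - 2 = -1 ⇒ A = 1.
So b(n) = 4^{n} - 2.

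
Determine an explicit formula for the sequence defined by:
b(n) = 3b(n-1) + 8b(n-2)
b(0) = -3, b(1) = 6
Characteristic equation: x² - 3x - 8 = 0.
Discriminant Δ = (3)² + 4·(8) = 41.
Roots r₁,₂ = (3 ± √41)/2, so r₁ = \frac{3}{2} + \frac{\sqrt{41}}{2}, r₂ = \frac{3}{2} - \frac{\sqrt{41}}{2}.
General solution: b(n) = A·r₁^n + B·r₂^n.
From the initial conditions, A + B = -3 and r₁A + r₂B = 6.
Since r₁ - r₂ = √41: A = (6 - (-3)r₂)/√41 = - \frac{3}{2} + \frac{21 \sqrt{41}}{82}, and B = -3 - A = - \frac{21 \sqrt{41}}{82} - \frac{3}{2}.
So b(n) = \left(- \frac{3}{2} + \frac{21 \sqrt{41}}{82}\right)\left(\frac{3}{2} + \frac{\sqrt{41}}{2}\right)^n + \left(- \frac{21 \sqrt{41}}{82} - \frac{3}{2}\right)\left(\frac{3}{2} - \frac{\sqrt{41}}{2}\right)^n.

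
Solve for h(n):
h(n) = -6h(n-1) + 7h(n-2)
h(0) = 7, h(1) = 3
Characteristic equation: x² + 6x - 7 = 0, which factors as (x - (1))(x - (-7)) = 0.
Roots r₁ = 1, r₂ = -7 (distinct).
General solution: h(n) = A·(1)^n + B·(-7)^n.
From h(0) = 7: A + B = 7.
From h(1) = 3: A - 7B = 3.
Solving: A = \frac{13}{2}, B = \frac{1}{2}.
So h(n) = \frac{\left(-7\right)^{n}}{2} + \frac{13}{2}.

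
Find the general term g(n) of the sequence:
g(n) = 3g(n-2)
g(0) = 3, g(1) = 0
Characteristic equation: x² - 3 = 0.
Discriminant Δ = (0)² + 4·(3) = 12.
Roots r₁,₂ = (0 ± √12)/2, so r₁ = \sqrt{3}, r₂ = - \sqrt{3}.
General solution: g(n) = A·r₁^n + B·r₂^n.
From the initial conditions, A + B = 3 and r₁A + r₂B = 0.
Since r₁ - r₂ = √12: A = (0 - (3)r₂)/√12 = \frac{3}{2}, and B = 3 - A = \frac{3}{2}.
So g(n) = \left(\frac{3}{2}\right)\left(\sqrt{3}\right)^n + \left(\frac{3}{2}\right)\left(- \sqrt{3}\right)^n.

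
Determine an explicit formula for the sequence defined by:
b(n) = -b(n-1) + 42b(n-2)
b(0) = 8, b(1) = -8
Characteristic equation: x² + x - 42 = 0, which factors as (x - (-7))(x - (6)) = 0.
Roots r₁ = -7, r₂ = 6 (distinct).
General solution: b(n) = A·(-7)^n + B·(6)^n.
From b(0) = 8: A + B = 8.
From b(1) = -8: -7A + 6B = -8.
Solving: A = \frac{56}{13}, B = \frac{48}{13}.
So b(n) = \frac{56 \left(-7\right)^{n}}{13} + \frac{48 \cdot 6^{n}}{13}.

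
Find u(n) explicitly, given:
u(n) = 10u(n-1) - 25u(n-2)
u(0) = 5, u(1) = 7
Characteristic equation: x² - 10x + 25 = 0, which is (x - (5))².
Repeated root r = 5.
General solution: u(n) = (A + Bn)·(5)^n.
From u(0) = 5: A = 5.
From u(1) = 7: (A + B)·(5) = 7 ⇒ B = - \frac{18}{5}.
So u(n) = \left(5 - \frac{18 n}{5}\right) \cdot (5)^n.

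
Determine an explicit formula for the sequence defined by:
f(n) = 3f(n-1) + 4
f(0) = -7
First-order linear non-homogeneous.
Homogeneous solution: f_h(n) = A·(3)^n.
Try constant particular solution f_p = K: K = 3K + 4 ⇒ K = -2.
General: f(n) = A·(3)^n - 2.
Apply f(0) = -7: A - 2 = -7 ⇒ A = -5.
So f(n) = - 5 \cdot 3^{n} - 2.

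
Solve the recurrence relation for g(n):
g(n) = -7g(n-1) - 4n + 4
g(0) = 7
First-order linear with linear forcing.
Homogeneous solution: g_h(n) = A·(-7)^n.
Try particular g_p(n) = pn + q. Substituting:
  pn + q = -7(p(n-1) + q) - 4n + 4.
Matching the n-coefficient: p = -7p - 4 ⇒ p = - \frac{1}{2}.
Matching constants: q = 7p - 7q + 4 ⇒ q = \frac{1}{16}.
General: g(n) = A·(-7)^n - \frac{n}{2} + \frac{1}{16}.
Apply g(0) = 7: A + \frac{1}{16} = 7 ⇒ A = \frac{111}{16}.
So g(n) = \frac{111 \left(-7\right)^{n}}{16} - \frac{n}{2} + \frac{1}{16}.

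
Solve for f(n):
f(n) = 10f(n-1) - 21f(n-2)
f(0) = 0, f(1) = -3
Characteristic equation: x² - 10x + 21 = 0, which factors as (x - (7))(x - (3)) = 0.
Roots r₁ = 7, r₂ = 3 (distinct).
General solution: f(n) = A·(7)^n + B·(3)^n.
From f(0) = 0: A + B = 0.
From f(1) = -3: 7A + 3B = -3.
Solving: A = - \frac{3}{4}, B = \frac{3}{4}.
So f(n) = \frac{3 \cdot 3^{n}}{4} - \frac{3 \cdot 7^{n}}{4}.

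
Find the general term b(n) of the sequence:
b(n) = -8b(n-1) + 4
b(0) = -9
First-order linear non-homogeneous.
Homogeneous solution: b_h(n) = A·(-8)^n.
Try constant particular solution b_p = K: K = -8K + 4 ⇒ K = \frac{4}{9}.
General: b(n) = A·(-8)^n + \frac{4}{9}.
Apply b(0) = -9: A + \frac{4}{9} = -9 ⇒ A = - \frac{85}{9}.
So b(n) = \frac{4}{9} - \frac{85 \left(-8\right)^{n}}{9}.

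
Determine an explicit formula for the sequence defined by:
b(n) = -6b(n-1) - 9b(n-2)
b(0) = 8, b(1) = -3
Characteristic equation: x² + 6x + 9 = 0, which is (x - (-3))².
Repeated root r = -3.
General solution: b(n) = (A + Bn)·(-3)^n.
From b(0) = 8: A = 8.
From b(1) = -3: (A + B)·(-3) = -3 ⇒ B = -7.
So b(n) = \left(8 - 7 n\right) \cdot (-3)^n.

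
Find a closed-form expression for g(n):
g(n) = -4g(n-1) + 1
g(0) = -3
First-order linear non-homogeneous.
Homogeneous solution: g_h(n) = A·(-4)^n.
Try constant particular solution g_p = K: K = -4K + 1 ⇒ K = \frac{1}{5}.
General: g(n) = A·(-4)^n + \frac{1}{5}.
Apply g(0) = -3: A + \frac{1}{5} = -3 ⇒ A = - \frac{16}{5}.
So g(n) = \frac{1}{5} - \frac{16 \left(-4\right)^{n}}{5}.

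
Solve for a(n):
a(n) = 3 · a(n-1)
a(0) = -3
Pure geometric recurrence with ratio 3.
By induction a(n) = a(0) · (3)^n = - 3 \cdot 3^{n}.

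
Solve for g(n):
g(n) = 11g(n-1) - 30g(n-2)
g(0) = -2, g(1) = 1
Characteristic equation: x² - 11x + 30 = 0, which factors as (x - (5))(x - (6)) = 0.
Roots r₁ = 5, r₂ = 6 (distinct).
General solution: g(n) = A·(5)^n + B·(6)^n.
From g(0) = -2: A + B = -2.
From g(1) = 1: 5A + 6B = 1.
Solving: A = -13, B = 11.
So g(n) = - 13 \cdot 5^{n} + 11 \cdot 6^{n}.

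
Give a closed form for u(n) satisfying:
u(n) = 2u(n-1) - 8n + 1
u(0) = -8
First-order linear with linear forcing.
Homogeneous solution: u_h(n) = A·(2)^n.
Try particular u_p(n) = pn + q. Substituting:
  pn + q = 2(p(n-1) + q) - 8n + 1.
Matching the n-coefficient: p = 2p - 8 ⇒ p = 8.
Matching constants: q = -2p + 2q + 1 ⇒ q = 15.
General: u(n) = A·(2)^n + 8 n + 15.
Apply u(0) = -8: A + 15 = -8 ⇒ A = -23.
So u(n) = - 23 \cdot 2^{n} + 8 n + 15.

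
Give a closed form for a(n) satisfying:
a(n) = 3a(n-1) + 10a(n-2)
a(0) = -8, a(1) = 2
Characteristic equation: x² - 3x - 10 = 0, which factors as (x - (5))(x - (-2)) = 0.
Roots r₁ = 5, r₂ = -2 (distinct).
General solution: a(n) = A·(5)^n + B·(-2)^n.
From a(0) = -8: A + B = -8.
From a(1) = 2: 5A - 2B = 2.
Solving: A = -2, B = -6.
So a(n) = - 6 \left(-2\right)^{n} - 2 \cdot 5^{n}.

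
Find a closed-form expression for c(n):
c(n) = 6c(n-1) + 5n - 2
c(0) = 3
First-order linear with linear forcing.
Homogeneous solution: c_h(n) = A·(6)^n.
Try particular c_p(n) = pn + q. Substituting:
  pn + q = 6(p(n-1) + q) + 5n - 2.
Matching the n-coefficient: p = 6p + 5 ⇒ p = -1.
Matching constants: q = -6p + 6q - 2 ⇒ q = - \frac{4}{5}.
General: c(n) = A·(6)^n - n - \frac{4}{5}.
Apply c(0) = 3: A - \frac{4}{5} = 3 ⇒ A = \frac{19}{5}.
So c(n) = \frac{19 \cdot 6^{n}}{5} - n - \frac{4}{5}.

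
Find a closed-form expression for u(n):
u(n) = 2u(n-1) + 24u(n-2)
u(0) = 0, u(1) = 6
Characteristic equation: x² - 2x - 24 = 0, which factors as (x - (6))(x - (-4)) = 0.
Roots r₁ = 6, r₂ = -4 (distinct).
General solution: u(n) = A·(6)^n + B·(-4)^n.
From u(0) = 0: A + B = 0.
From u(1) = 6: 6A - 4B = 6.
Solving: A = \frac{3}{5}, B = - \frac{3}{5}.
So u(n) = - \frac{3 \left(-4\right)^{n}}{5} + \frac{3 \cdot 6^{n}}{5}.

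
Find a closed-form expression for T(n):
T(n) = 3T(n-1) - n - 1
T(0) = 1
First-order linear with linear forcing.
Homogeneous solution: T_h(n) = A·(3)^n.
Try particular T_p(n) = pn + q. Substituting:
  pn + q = 3(p(n-1) + q) - n - 1.
Matching the n-coefficient: p = 3p - 1 ⇒ p = \frac{1}{2}.
Matching constants: q = -3p + 3q - 1 ⇒ q = \frac{5}{4}.
General: T(n) = A·(3)^n + \frac{n}{2} + \frac{5}{4}.
Apply T(0) = 1: A + \frac{5}{4} = 1 ⇒ A = - \frac{1}{4}.
So T(n) = - \frac{3^{n}}{4} + \frac{n}{2} + \frac{5}{4}.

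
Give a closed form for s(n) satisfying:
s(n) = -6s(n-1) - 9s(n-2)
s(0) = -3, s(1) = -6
Characteristic equation: x² + 6x + 9 = 0, which is (x - (-3))².
Repeated root r = -3.
General solution: s(n) = (A + Bn)·(-3)^n.
From s(0) = -3: A = -3.
From s(1) = -6: (A + B)·(-3) = -6 ⇒ B = 5.
So s(n) = \left(5 n - 3\right) \cdot (-3)^n.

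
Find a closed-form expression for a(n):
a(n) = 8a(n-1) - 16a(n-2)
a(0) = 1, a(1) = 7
Characteristic equation: x² - 8x + 16 = 0, which is (x - (4))².
Repeated root r = 4.
General solution: a(n) = (A + Bn)·(4)^n.
From a(0) = 1: A = 1.
From a(1) = 7: (A + B)·(4) = 7 ⇒ B = \frac{3}{4}.
So a(n) = \left(\frac{3 n}{4} + 1\right) \cdot (4)^n.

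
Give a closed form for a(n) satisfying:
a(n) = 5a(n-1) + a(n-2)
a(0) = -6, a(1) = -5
Characteristic equation: x² - 5x - 1 = 0.
Discriminant Δ = (5)² + 4·(1) = 29.
Roots r₁,₂ = (5 ± √29)/2, so r₁ = \frac{5}{2} + \frac{\sqrt{29}}{2}, r₂ = \frac{5}{2} - \frac{\sqrt{29}}{2}.
General solution: a(n) = A·r₁^n + B·r₂^n.
From the initial conditions, A + B = -6 and r₁A + r₂B = -5.
Since r₁ - r₂ = √29: A = (-5 - (-6)r₂)/√29 = -3 + \frac{10 \sqrt{29}}{29}, and B = -6 - A = -3 - \frac{10 \sqrt{29}}{29}.
So a(n) = \left(-3 + \frac{10 \sqrt{29}}{29}\right)\left(\frac{5}{2} + \frac{\sqrt{29}}{2}\right)^n + \left(-3 - \frac{10 \sqrt{29}}{29}\right)\left(\frac{5}{2} - \frac{\sqrt{29}}{2}\right)^n.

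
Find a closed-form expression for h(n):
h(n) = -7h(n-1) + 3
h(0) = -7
First-order linear non-homogeneous.
Homogeneous solution: h_h(n) = A·(-7)^n.
Try constant particular solution h_p = K: K = -7K + 3 ⇒ K = \frac{3}{8}.
General: h(n) = A·(-7)^n + \frac{3}{8}.
Apply h(0) = -7: A + \frac{3}{8} = -7 ⇒ A = - \frac{59}{8}.
So h(n) = \frac{3}{8} - \frac{59 \left(-7\right)^{n}}{8}.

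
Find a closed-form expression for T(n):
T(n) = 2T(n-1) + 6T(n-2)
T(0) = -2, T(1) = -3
Characteristic equation: x² - 2x - 6 = 0.
Discriminant Δ = (2)² + 4·(6) = 28.
Roots r₁,₂ = (2 ± √28)/2, so r₁ = 1 + \sqrt{7}, r₂ = 1 - \sqrt{7}.
General solution: T(n) = A·r₁^n + B·r₂^n.
From the initial conditions, A + B = -2 and r₁A + r₂B = -3.
Since r₁ - r₂ = √28: A = (-3 - (-2)r₂)/√28 = -1 - \frac{\sqrt{7}}{14}, and B = -2 - A = -1 + \frac{\sqrt{7}}{14}.
So T(n) = \left(-1 - \frac{\sqrt{7}}{14}\right)\left(1 + \sqrt{7}\right)^n + \left(-1 + \frac{\sqrt{7}}{14}\right)\left(1 - \sqrt{7}\right)^n.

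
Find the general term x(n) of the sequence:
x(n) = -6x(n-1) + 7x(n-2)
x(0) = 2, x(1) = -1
Characteristic equation: x² + 6x - 7 = 0, which factors as (x - (1))(x - (-7)) = 0.
Roots r₁ = 1, r₂ = -7 (distinct).
General solution: x(n) = A·(1)^n + B·(-7)^n.
From x(0) = 2: A + B = 2.
From x(1) = -1: A - 7B = -1.
Solving: A = \frac{13}{8}, B = \frac{3}{8}.
So x(n) = \frac{3 \left(-7\right)^{n}}{8} + \frac{13}{8}.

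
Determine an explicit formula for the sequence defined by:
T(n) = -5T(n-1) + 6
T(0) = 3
First-order linear non-homogeneous.
Homogeneous solution: T_h(n) = A·(-5)^n.
Try constant particular solution T_p = K: K = -5K + 6 ⇒ K = 1.
General: T(n) = A·(-5)^n + 1.
Apply T(0) = 3: A + 1 = 3 ⇒ A = 2.
So T(n) = 2 \left(-5\right)^{n} + 1.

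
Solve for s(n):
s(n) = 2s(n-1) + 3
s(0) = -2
First-order linear non-homogeneous.
Homogeneous solution: s_h(n) = A·(2)^n.
Try constant particular solution s_p = K: K = 2K + 3 ⇒ K = -3.
General: s(n) = A·(2)^n - 3.
Apply s(0) = -2: A - 3 = -2 ⇒ A = 1.
So s(n) = 2^{n} - 3.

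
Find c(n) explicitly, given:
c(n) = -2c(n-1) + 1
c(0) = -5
First-order linear non-homogeneous.
Homogeneous solution: c_h(n) = A·(-2)^n.
Try constant particular solution c_p = K: K = -2K + 1 ⇒ K = \frac{1}{3}.
General: c(n) = A·(-2)^n + \frac{1}{3}.
Apply c(0) = -5: A + \frac{1}{3} = -5 ⇒ A = - \frac{16}{3}.
So c(n) = \frac{1}{3} - \frac{16 \left(-2\right)^{n}}{3}.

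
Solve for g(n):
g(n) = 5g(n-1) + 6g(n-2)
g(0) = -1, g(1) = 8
Characteristic equation: x² - 5x - 6 = 0, which factors as (x - (-1))(x - (6)) = 0.
Roots r₁ = -1, r₂ = 6 (distinct).
General solution: g(n) = A·(-1)^n + B·(6)^n.
From g(0) = -1: A + B = -1.
From g(1) = 8: -A + 6B = 8.
Solving: A = -2, B = 1.
So g(n) = - 2 \left(-1\right)^{n} + 6^{n}.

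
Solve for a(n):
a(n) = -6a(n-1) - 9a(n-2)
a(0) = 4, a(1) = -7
Characteristic equation: x² + 6x + 9 = 0, which is (x - (-3))².
Repeated root r = -3.
General solution: a(n) = (A + Bn)·(-3)^n.
From a(0) = 4: A = 4.
From a(1) = -7: (A + B)·(-3) = -7 ⇒ B = - \frac{5}{3}.
So a(n) = \left(4 - \frac{5 n}{3}\right) \cdot (-3)^n.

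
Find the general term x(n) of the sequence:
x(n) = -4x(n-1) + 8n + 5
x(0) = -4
First-order linear with linear forcing.
Homogeneous solution: x_h(n) = A·(-4)^n.
Try particular x_p(n) = pn + q. Substituting:
  pn + q = -4(p(n-1) + q) + 8n + 5.
Matching the n-coefficient: p = -4p + 8 ⇒ p = \frac{8}{5}.
Matching constants: q = 4p - 4q + 5 ⇒ q = \frac{57}{25}.
General: x(n) = A·(-4)^n + \frac{8 n}{5} + \frac{57}{25}.
Apply x(0) = -4: A + \frac{57}{25} = -4 ⇒ A = - \frac{157}{25}.
So x(n) = - \frac{157 \left(-4\right)^{n}}{25} + \frac{8 n}{5} + \frac{57}{25}.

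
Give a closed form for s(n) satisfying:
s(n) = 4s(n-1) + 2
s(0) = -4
First-order linear non-homogeneous.
Homogeneous solution: s_h(n) = A·(4)^n.
Try constant particular solution s_p = K: K = 4K + 2 ⇒ K = - \frac{2}{3}.
General: s(n) = A·(4)^n - \frac{2}{3}.
Apply s(0) = -4: A - \frac{2}{3} = -4 ⇒ A = - \frac{10}{3}.
So s(n) = - \frac{10 \cdot 4^{n}}{3} - \frac{2}{3}.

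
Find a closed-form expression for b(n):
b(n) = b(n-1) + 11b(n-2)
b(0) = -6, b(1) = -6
Characteristic equation: x² - x - 11 = 0.
Discriminant Δ = (1)² + 4·(11) = 45.
Roots r₁,₂ = (1 ± √45)/2, so r₁ = \frac{1}{2} + \frac{3 \sqrt{5}}{2}, r₂ = \frac{1}{2} - \frac{3 \sqrt{5}}{2}.
General solution: b(n) = A·r₁^n + B·r₂^n.
From the initial conditions, A + B = -6 and r₁A + r₂B = -6.
Since r₁ - r₂ = √45: A = (-6 - (-6)r₂)/√45 = -3 - \frac{\sqrt{5}}{5}, and B = -6 - A = -3 + \frac{\sqrt{5}}{5}.
So b(n) = \left(-3 - \frac{\sqrt{5}}{5}\right)\left(\frac{1}{2} + \frac{3 \sqrt{5}}{2}\right)^n + \left(-3 + \frac{\sqrt{5}}{5}\right)\left(\frac{1}{2} - \frac{3 \sqrt{5}}{2}\right)^n.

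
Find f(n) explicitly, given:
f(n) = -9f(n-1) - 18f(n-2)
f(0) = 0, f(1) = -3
Characteristic equation: x² + 9x + 18 = 0, which factors as (x - (-3))(x - (-6)) = 0.
Roots r₁ = -3, r₂ = -6 (distinct).
General solution: f(n) = A·(-3)^n + B·(-6)^n.
From f(0) = 0: A + B = 0.
From f(1) = -3: -3A - 6B = -3.
Solving: A = -1, B = 1.
So f(n) = - \left(-3\right)^{n} + \left(-6\right)^{n}.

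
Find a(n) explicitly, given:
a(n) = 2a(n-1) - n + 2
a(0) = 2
First-order linear with linear forcing.
Homogeneous solution: a_h(n) = A·(2)^n.
Try particular a_p(n) = pn + q. Substituting:
  pn + q = 2(p(n-1) + q) - n + 2.
Matching the n-coefficient: p = 2p - 1 ⇒ p = 1.
Matching constants: q = -2p + 2q + 2 ⇒ q = 0.
General: a(n) = A·(2)^n + n + 0.
Apply a(0) = 2: A + 0 = 2 ⇒ A = 2.
So a(n) = 2 \cdot 2^{n} + n.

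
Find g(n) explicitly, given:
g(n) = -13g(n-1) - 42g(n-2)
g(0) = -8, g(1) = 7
Characteristic equation: x² + 13x + 42 = 0, which factors as (x - (-6))(x - (-7)) = 0.
Roots r₁ = -6, r₂ = -7 (distinct).
General solution: g(n) = A·(-6)^n + B·(-7)^n.
From g(0) = -8: A + B = -8.
From g(1) = 7: -6A - 7B = 7.
Solving: A = -49, B = 41.
So g(n) = - 49 \left(-6\right)^{n} + 41 \left(-7\right)^{n}.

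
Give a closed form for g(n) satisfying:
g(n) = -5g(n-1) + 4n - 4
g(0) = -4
First-order linear with linear forcing.
Homogeneous solution: g_h(n) = A·(-5)^n.
Try particular g_p(n) = pn + q. Substituting:
  pn + q = -5(p(n-1) + q) + 4n - 4.
Matching the n-coefficient: p = -5p + 4 ⇒ p = \frac{2}{3}.
Matching constants: q = 5p - 5q - 4 ⇒ q = - \frac{1}{9}.
General: g(n) = A·(-5)^n + \frac{2 n}{3} - \frac{1}{9}.
Apply g(0) = -4: A - \frac{1}{9} = -4 ⇒ A = - \frac{35}{9}.
So g(n) = - \frac{35 \left(-5\right)^{n}}{9} + \frac{2 n}{3} - \frac{1}{9}.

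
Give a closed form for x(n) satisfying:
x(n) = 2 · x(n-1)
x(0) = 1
Pure geometric recurrence with ratio 2.
By induction x(n) = x(0) · (2)^n = 2^{n}.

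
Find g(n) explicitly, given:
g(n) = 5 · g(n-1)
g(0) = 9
Pure geometric recurrence with ratio 5.
By induction g(n) = g(0) · (5)^n = 9 \cdot 5^{n}.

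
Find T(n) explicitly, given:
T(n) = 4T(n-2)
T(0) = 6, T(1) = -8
Characteristic equation: x² - 4 = 0, which factors as (x - (-2))(x - (2)) = 0.
Roots r₁ = -2, r₂ = 2 (distinct).
General solution: T(n) = A·(-2)^n + B·(2)^n.
From T(0) = 6: A + B = 6.
From T(1) = -8: -2A + 2B = -8.
Solving: A = 5, B = 1.
So T(n) = 5 \left(-2\right)^{n} + 2^{n}.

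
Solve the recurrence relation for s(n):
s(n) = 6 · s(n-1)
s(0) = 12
Pure geometric recurrence with ratio 6.
By induction s(n) = s(0) · (6)^n = 12 \cdot 6^{n}.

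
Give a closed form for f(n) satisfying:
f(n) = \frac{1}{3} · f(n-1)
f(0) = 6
Pure geometric recurrence with ratio \frac{1}{3}.
By induction f(n) = f(0) · (\frac{1}{3})^n = 6 \cdot 3^{- n}.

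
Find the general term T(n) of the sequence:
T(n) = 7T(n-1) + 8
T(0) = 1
First-order linear non-homogeneous.
Homogeneous solution: T_h(n) = A·(7)^n.
Try constant particular solution T_p = K: K = 7K + 8 ⇒ K = - \frac{4}{3}.
General: T(n) = A·(7)^n - \frac{4}{3}.
Apply T(0) = 1: A - \frac{4}{3} = 1 ⇒ A = \frac{7}{3}.
So T(n) = \frac{7 \cdot 7^{n}}{3} - \frac{4}{3}.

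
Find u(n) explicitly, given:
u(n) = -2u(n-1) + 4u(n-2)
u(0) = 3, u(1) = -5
Characteristic equation: x² + 2x - 4 = 0.
Discriminant Δ = (-2)² + 4·(4) = 20.
Roots r₁,₂ = (-2 ± √20)/2, so r₁ = -1 + \sqrt{5}, r₂ = - \sqrt{5} - 1.
General solution: u(n) = A·r₁^n + B·r₂^n.
From the initial conditions, A + B = 3 and r₁A + r₂B = -5.
Since r₁ - r₂ = √20: A = (-5 - (3)r₂)/√20 = \frac{3}{2} - \frac{\sqrt{5}}{5}, and B = 3 - A = \frac{\sqrt{5}}{5} + \frac{3}{2}.
So u(n) = \left(\frac{3}{2} - \frac{\sqrt{5}}{5}\right)\left(-1 + \sqrt{5}\right)^n + \left(\frac{\sqrt{5}}{5} + \frac{3}{2}\right)\left(- \sqrt{5} - 1\right)^n.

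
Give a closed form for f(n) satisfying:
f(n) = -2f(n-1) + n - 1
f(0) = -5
First-order linear with linear forcing.
Homogeneous solution: f_h(n) = A·(-2)^n.
Try particular f_p(n) = pn + q. Substituting:
  pn + q = -2(p(n-1) + q) + n - 1.
Matching the n-coefficient: p = -2p + 1 ⇒ p = \frac{1}{3}.
Matching constants: q = 2p - 2q - 1 ⇒ q = - \frac{1}{9}.
General: f(n) = A·(-2)^n + \frac{n}{3} - \frac{1}{9}.
Apply f(0) = -5: A - \frac{1}{9} = -5 ⇒ A = - \frac{44}{9}.
So f(n) = - \frac{44 \left(-2\right)^{n}}{9} + \frac{n}{3} - \frac{1}{9}.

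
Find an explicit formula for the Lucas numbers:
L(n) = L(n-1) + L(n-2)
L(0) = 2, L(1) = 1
This is the Lucas sequence.
Characteristic equation: x² - x - 1 = 0; roots r₁ = \frac{1}{2} + \frac{\sqrt{5}}{2}, r₂ = \frac{1}{2} - \frac{\sqrt{5}}{2}.
General: L(n) = A·r₁^n + B·r₂^n. Solving with L(0)=2, L(1)=1 gives A = 1, B = 1.
So L(n) = 2^{- n} \left(\left(1 - \sqrt{5}\right)^{n} + \left(1 + \sqrt{5}\right)^{n}\right).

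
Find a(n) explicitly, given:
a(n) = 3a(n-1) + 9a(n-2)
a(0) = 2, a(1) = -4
Characteristic equation: x² - 3x - 9 = 0.
Discriminant Δ = (3)² + 4·(9) = 45.
Roots r₁,₂ = (3 ± √45)/2, so r₁ = \frac{3}{2} + \frac{3 \sqrt{5}}{2}, r₂ = \frac{3}{2} - \frac{3 \sqrt{5}}{2}.
General solution: a(n) = A·r₁^n + B·r₂^n.
From the initial conditions, A + B = 2 and r₁A + r₂B = -4.
Since r₁ - r₂ = √45: A = (-4 - (2)r₂)/√45 = 1 - \frac{7 \sqrt{5}}{15}, and B = 2 - A = 1 + \frac{7 \sqrt{5}}{15}.
So a(n) = \left(1 - \frac{7 \sqrt{5}}{15}\right)\left(\frac{3}{2} + \frac{3 \sqrt{5}}{2}\right)^n + \left(1 + \frac{7 \sqrt{5}}{15}\right)\left(\frac{3}{2} - \frac{3 \sqrt{5}}{2}\right)^n.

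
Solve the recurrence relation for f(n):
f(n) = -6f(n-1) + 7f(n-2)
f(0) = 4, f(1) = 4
Characteristic equation: x² + 6x - 7 = 0, which factors as (x - (-7))(x - (1)) = 0.
Roots r₁ = -7, r₂ = 1 (distinct).
General solution: f(n) = A·(-7)^n + B·(1)^n.
From f(0) = 4: A + B = 4.
From f(1) = 4: -7A + B = 4.
Solving: A = 0, B = 4.
So f(n) = 4.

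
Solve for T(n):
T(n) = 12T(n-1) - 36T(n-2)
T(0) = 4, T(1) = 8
Characteristic equation: x² - 12x + 36 = 0, which is (x - (6))².
Repeated root r = 6.
General solution: T(n) = (A + Bn)·(6)^n.
From T(0) = 4: A = 4.
From T(1) = 8: (A + B)·(6) = 8 ⇒ B = - \frac{8}{3}.
So T(n) = \left(4 - \frac{8 n}{3}\right) \cdot (6)^n.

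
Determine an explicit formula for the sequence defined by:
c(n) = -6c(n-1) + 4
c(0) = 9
First-order linear non-homogeneous.
Homogeneous solution: c_h(n) = A·(-6)^n.
Try constant particular solution c_p = K: K = -6K + 4 ⇒ K = \frac{4}{7}.
General: c(n) = A·(-6)^n + \frac{4}{7}.
Apply c(0) = 9: A + \frac{4}{7} = 9 ⇒ A = \frac{59}{7}.
So c(n) = \frac{59 \left(-6\right)^{n}}{7} + \frac{4}{7}.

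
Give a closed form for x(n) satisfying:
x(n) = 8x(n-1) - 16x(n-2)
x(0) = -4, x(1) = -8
Characteristic equation: x² - 8x + 16 = 0, which is (x - (4))².
Repeated root r = 4.
General solution: x(n) = (A + Bn)·(4)^n.
From x(0) = -4: A = -4.
From x(1) = -8: (A + B)·(4) = -8 ⇒ B = 2.
So x(n) = \left(2 n - 4\right) \cdot (4)^n.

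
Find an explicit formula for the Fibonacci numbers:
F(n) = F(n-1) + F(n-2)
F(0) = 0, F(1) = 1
This is the Fibonacci sequence.
Characteristic equation: x² - x - 1 = 0; roots r₁ = \frac{1}{2} + \frac{\sqrt{5}}{2}, r₂ = \frac{1}{2} - \frac{\sqrt{5}}{2}.
General: F(n) = A·r₁^n + B·r₂^n. Solving with F(0)=0, F(1)=1 gives A = \frac{\sqrt{5}}{5}, B = - \frac{\sqrt{5}}{5}.
So F(n) = \frac{2^{- n} \sqrt{5} \left(- \left(1 - \sqrt{5}\right)^{n} + \left(1 + \sqrt{5}\right)^{n}\right)}{5}.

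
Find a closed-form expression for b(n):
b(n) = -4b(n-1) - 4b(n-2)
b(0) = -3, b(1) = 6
Characteristic equation: x² + 4x + 4 = 0, which is (x - (-2))².
Repeated root r = -2.
General solution: b(n) = (A + Bn)·(-2)^n.
From b(0) = -3: A = -3.
From b(1) = 6: (A + B)·(-2) = 6 ⇒ B = 0.
So b(n) = \left(-3\right) \cdot (-2)^n.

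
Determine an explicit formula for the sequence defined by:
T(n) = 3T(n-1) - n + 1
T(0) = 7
First-order linear with linear forcing.
Homogeneous solution: T_h(n) = A·(3)^n.
Try particular T_p(n) = pn + q. Substituting:
  pn + q = 3(p(n-1) + q) - n + 1.
Matching the n-coefficient: p = 3p - 1 ⇒ p = \frac{1}{2}.
Matching constants: q = -3p + 3q + 1 ⇒ q = \frac{1}{4}.
General: T(n) = A·(3)^n + \frac{n}{2} + \frac{1}{4}.
Apply T(0) = 7: A + \frac{1}{4} = 7 ⇒ A = \frac{27}{4}.
So T(n) = \frac{27 \cdot 3^{n}}{4} + \frac{n}{2} + \frac{1}{4}.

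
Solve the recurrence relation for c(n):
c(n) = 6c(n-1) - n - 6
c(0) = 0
First-order linear with linear forcing.
Homogeneous solution: c_h(n) = A·(6)^n.
Try particular c_p(n) = pn + q. Substituting:
  pn + q = 6(p(n-1) + q) - n - 6.
Matching the n-coefficient: p = 6p - 1 ⇒ p = \frac{1}{5}.
Matching constants: q = -6p + 6q - 6 ⇒ q = \frac{36}{25}.
General: c(n) = A·(6)^n + \frac{n}{5} + \frac{36}{25}.
Apply c(0) = 0: A + \frac{36}{25} = 0 ⇒ A = - \frac{36}{25}.
So c(n) = - \frac{36 \cdot 6^{n}}{25} + \frac{n}{5} + \frac{36}{25}.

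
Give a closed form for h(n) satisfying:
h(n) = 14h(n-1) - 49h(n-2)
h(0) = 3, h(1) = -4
Characteristic equation: x² - 14x + 49 = 0, which is (x - (7))².
Repeated root r = 7.
General solution: h(n) = (A + Bn)·(7)^n.
From h(0) = 3: A = 3.
From h(1) = -4: (A + B)·(7) = -4 ⇒ B = - \frac{25}{7}.
So h(n) = \left(3 - \frac{25 n}{7}\right) \cdot (7)^n.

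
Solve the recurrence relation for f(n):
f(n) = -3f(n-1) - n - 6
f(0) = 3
First-order linear with linear forcing.
Homogeneous solution: f_h(n) = A·(-3)^n.
Try particular f_p(n) = pn + q. Substituting:
  pn + q = -3(p(n-1) + q) - n - 6.
Matching the n-coefficient: p = -3p - 1 ⇒ p = - \frac{1}{4}.
Matching constants: q = 3p - 3q - 6 ⇒ q = - \frac{27}{16}.
General: f(n) = A·(-3)^n - \frac{n}{4} - \frac{27}{16}.
Apply f(0) = 3: A - \frac{27}{16} = 3 ⇒ A = \frac{75}{16}.
So f(n) = \frac{75 \left(-3\right)^{n}}{16} - \frac{n}{4} - \frac{27}{16}.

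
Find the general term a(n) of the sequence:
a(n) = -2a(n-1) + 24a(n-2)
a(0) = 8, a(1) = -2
Characteristic equation: x² + 2x - 24 = 0, which factors as (x - (4))(x - (-6)) = 0.
Roots r₁ = 4, r₂ = -6 (distinct).
General solution: a(n) = A·(4)^n + B·(-6)^n.
From a(0) = 8: A + B = 8.
From a(1) = -2: 4A - 6B = -2.
Solving: A = \frac{23}{5}, B = \frac{17}{5}.
So a(n) = \frac{17 \left(-6\right)^{n}}{5} + \frac{23 \cdot 4^{n}}{5}.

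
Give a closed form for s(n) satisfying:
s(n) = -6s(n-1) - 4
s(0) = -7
First-order linear non-homogeneous.
Homogeneous solution: s_h(n) = A·(-6)^n.
Try constant particular solution s_p = K: K = -6K - 4 ⇒ K = - \frac{4}{7}.
General: s(n) = A·(-6)^n - \frac{4}{7}.
Apply s(0) = -7: A - \frac{4}{7} = -7 ⇒ A = - \frac{45}{7}.
So s(n) = - \frac{45 \left(-6\right)^{n}}{7} - \frac{4}{7}.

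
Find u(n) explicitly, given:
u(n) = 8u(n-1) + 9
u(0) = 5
First-order linear non-homogeneous.
Homogeneous solution: u_h(n) = A·(8)^n.
Try constant particular solution u_p = K: K = 8K + 9 ⇒ K = - \frac{9}{7}.
General: u(n) = A·(8)^n - \frac{9}{7}.
Apply u(0) = 5: A - \frac{9}{7} = 5 ⇒ A = \frac{44}{7}.
So u(n) = \frac{44 \cdot 8^{n}}{7} - \frac{9}{7}.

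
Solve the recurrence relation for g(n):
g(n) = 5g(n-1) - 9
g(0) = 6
First-order linear non-homogeneous.
Homogeneous solution: g_h(n) = A·(5)^n.
Try constant particular solution g_p = K: K = 5K - 9 ⇒ K = \frac{9}{4}.
General: g(n) = A·(5)^n + \frac{9}{4}.
Apply g(0) = 6: A + \frac{9}{4} = 6 ⇒ A = \frac{15}{4}.
So g(n) = \frac{15 \cdot 5^{n}}{4} + \frac{9}{4}.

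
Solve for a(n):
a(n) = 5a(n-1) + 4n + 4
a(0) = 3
First-order linear with linear forcing.
Homogeneous solution: a_h(n) = A·(5)^n.
Try particular a_p(n) = pn + q. Substituting:
  pn + q = 5(p(n-1) + q) + 4n + 4.
Matching the n-coefficient: p = 5p + 4 ⇒ p = -1.
Matching constants: q = -5p + 5q + 4 ⇒ q = - \frac{9}{4}.
General: a(n) = A·(5)^n - n - \frac{9}{4}.
Apply a(0) = 3: A - \frac{9}{4} = 3 ⇒ A = \frac{21}{4}.
So a(n) = \frac{21 \cdot 5^{n}}{4} - n - \frac{9}{4}.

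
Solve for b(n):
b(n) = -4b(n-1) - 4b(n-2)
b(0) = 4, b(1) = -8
Characteristic equation: x² + 4x + 4 = 0, which is (x - (-2))².
Repeated root r = -2.
General solution: b(n) = (A + Bn)·(-2)^n.
From b(0) = 4: A = 4.
From b(1) = -8: (A + B)·(-2) = -8 ⇒ B = 0.
So b(n) = \left(4\right) \cdot (-2)^n.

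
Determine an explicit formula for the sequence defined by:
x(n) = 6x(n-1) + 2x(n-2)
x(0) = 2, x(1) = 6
Characteristic equation: x² - 6x - 2 = 0.
Discriminant Δ = (6)² + 4·(2) = 44.
Roots r₁,₂ = (6 ± √44)/2, so r₁ = 3 + \sqrt{11}, r₂ = 3 - \sqrt{11}.
General solution: x(n) = A·r₁^n + B·r₂^n.
From the initial conditions, A + B = 2 and r₁A + r₂B = 6.
Since r₁ - r₂ = √44: A = (6 - (2)r₂)/√44 = 1, and B = 2 - A = 1.
So x(n) = \left(1\right)\left(3 + \sqrt{11}\right)^n + \left(1\right)\left(3 - \sqrt{11}\right)^n.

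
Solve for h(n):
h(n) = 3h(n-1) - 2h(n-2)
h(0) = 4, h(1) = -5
Characteristic equation: x² - 3x + 2 = 0, which factors as (x - (1))(x - (2)) = 0.
Roots r₁ = 1, r₂ = 2 (distinct).
General solution: h(n) = A·(1)^n + B·(2)^n.
From h(0) = 4: A + B = 4.
From h(1) = -5: A + 2B = -5.
Solving: A = 13, B = -9.
So h(n) = 13 - 9 \cdot 2^{n}.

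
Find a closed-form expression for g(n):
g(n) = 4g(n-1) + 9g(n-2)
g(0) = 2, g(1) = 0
Characteristic equation: x² - 4x - 9 = 0.
Discriminant Δ = (4)² + 4·(9) = 52.
Roots r₁,₂ = (4 ± √52)/2, so r₁ = 2 + \sqrt{13}, r₂ = 2 - \sqrt{13}.
General solution: g(n) = A·r₁^n + B·r₂^n.
From the initial conditions, A + B = 2 and r₁A + r₂B = 0.
Since r₁ - r₂ = √52: A = (0 - (2)r₂)/√52 = 1 - \frac{2 \sqrt{13}}{13}, and B = 2 - A = \frac{2 \sqrt{13}}{13} + 1.
So g(n) = \left(1 - \frac{2 \sqrt{13}}{13}\right)\left(2 + \sqrt{13}\right)^n + \left(\frac{2 \sqrt{13}}{13} + 1\right)\left(2 - \sqrt{13}\right)^n.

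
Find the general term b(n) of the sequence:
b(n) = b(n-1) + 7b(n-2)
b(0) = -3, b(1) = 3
Characteristic equation: x² - x - 7 = 0.
Discriminant Δ = (1)² + 4·(7) = 29.
Roots r₁,₂ = (1 ± √29)/2, so r₁ = \frac{1}{2} + \frac{\sqrt{29}}{2}, r₂ = \frac{1}{2} - \frac{\sqrt{29}}{2}.
General solution: b(n) = A·r₁^n + B·r₂^n.
From the initial conditions, A + B = -3 and r₁A + r₂B = 3.
Since r₁ - r₂ = √29: A = (3 - (-3)r₂)/√29 = - \frac{3}{2} + \frac{9 \sqrt{29}}{58}, and B = -3 - A = - \frac{3}{2} - \frac{9 \sqrt{29}}{58}.
So b(n) = \left(- \frac{3}{2} + \frac{9 \sqrt{29}}{58}\right)\left(\frac{1}{2} + \frac{\sqrt{29}}{2}\right)^n + \left(- \frac{3}{2} - \frac{9 \sqrt{29}}{58}\right)\left(\frac{1}{2} - \frac{\sqrt{29}}{2}\right)^n.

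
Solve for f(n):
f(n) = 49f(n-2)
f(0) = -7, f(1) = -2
Characteristic equation: x² - 49 = 0, which factors as (x - (7))(x - (-7)) = 0.
Roots r₁ = 7, r₂ = -7 (distinct).
General solution: f(n) = A·(7)^n + B·(-7)^n.
From f(0) = -7: A + B = -7.
From f(1) = -2: 7A - 7B = -2.
Solving: A = - \frac{51}{14}, B = - \frac{47}{14}.
So f(n) = - \frac{47 \left(-7\right)^{n}}{14} - \frac{51 \cdot 7^{n}}{14}.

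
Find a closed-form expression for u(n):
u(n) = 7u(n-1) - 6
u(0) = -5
First-order linear non-homogeneous.
Homogeneous solution: u_h(n) = A·(7)^n.
Try constant particular solution u_p = K: K = 7K - 6 ⇒ K = 1.
General: u(n) = A·(7)^n + 1.
Apply u(0) = -5: A + 1 = -5 ⇒ A = -6.
So u(n) = 1 - 6 \cdot 7^{n}.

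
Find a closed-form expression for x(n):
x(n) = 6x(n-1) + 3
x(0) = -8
First-order linear non-homogeneous.
Homogeneous solution: x_h(n) = A·(6)^n.
Try constant particular solution x_p = K: K = 6K + 3 ⇒ K = - \frac{3}{5}.
General: x(n) = A·(6)^n - \frac{3}{5}.
Apply x(0) = -8: A - \frac{3}{5} = -8 ⇒ A = - \frac{37}{5}.
So x(n) = - \frac{37 \cdot 6^{n}}{5} - \frac{3}{5}.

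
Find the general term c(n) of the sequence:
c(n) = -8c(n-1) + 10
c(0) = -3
First-order linear non-homogeneous.
Homogeneous solution: c_h(n) = A·(-8)^n.
Try constant particular solution c_p = K: K = -8K + 10 ⇒ K = \frac{10}{9}.
General: c(n) = A·(-8)^n + \frac{10}{9}.
Apply c(0) = -3: A + \frac{10}{9} = -3 ⇒ A = - \frac{37}{9}.
So c(n) = \frac{10}{9} - \frac{37 \left(-8\right)^{n}}{9}.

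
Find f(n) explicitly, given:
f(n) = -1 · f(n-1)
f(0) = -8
Pure geometric recurrence with ratio -1.
By induction f(n) = f(0) · (-1)^n = - 8 \left(-1\right)^{n}.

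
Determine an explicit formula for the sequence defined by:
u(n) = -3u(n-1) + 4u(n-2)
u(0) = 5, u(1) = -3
Characteristic equation: x² + 3x - 4 = 0, which factors as (x - (-4))(x - (1)) = 0.
Roots r₁ = -4, r₂ = 1 (distinct).
General solution: u(n) = A·(-4)^n + B·(1)^n.
From u(0) = 5: A + B = 5.
From u(1) = -3: -4A + B = -3.
Solving: A = \frac{8}{5}, B = \frac{17}{5}.
So u(n) = \frac{8 \left(-4\right)^{n}}{5} + \frac{17}{5}.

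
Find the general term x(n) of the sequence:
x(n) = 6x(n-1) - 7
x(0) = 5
First-order linear non-homogeneous.
Homogeneous solution: x_h(n) = A·(6)^n.
Try constant particular solution x_p = K: K = 6K - 7 ⇒ K = \frac{7}{5}.
General: x(n) = A·(6)^n + \frac{7}{5}.
Apply x(0) = 5: A + \frac{7}{5} = 5 ⇒ A = \frac{18}{5}.
So x(n) = \frac{18 \cdot 6^{n}}{5} + \frac{7}{5}.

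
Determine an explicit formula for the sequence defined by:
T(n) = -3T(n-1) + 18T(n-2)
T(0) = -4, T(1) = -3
Characteristic equation: x² + 3x - 18 = 0, which factors as (x - (3))(x - (-6)) = 0.
Roots r₁ = 3, r₂ = -6 (distinct).
General solution: T(n) = A·(3)^n + B·(-6)^n.
From T(0) = -4: A + B = -4.
From T(1) = -3: 3A - 6B = -3.
Solving: A = -3, B = -1.
So T(n) = - \left(-6\right)^{n} - 3 \cdot 3^{n}.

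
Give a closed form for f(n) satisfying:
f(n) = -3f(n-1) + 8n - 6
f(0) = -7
First-order linear with linear forcing.
Homogeneous solution: f_h(n) = A·(-3)^n.
Try particular f_p(n) = pn + q. Substituting:
  pn + q = -3(p(n-1) + q) + 8n - 6.
Matching the n-coefficient: p = -3p + 8 ⇒ p = 2.
Matching constants: q = 3p - 3q - 6 ⇒ q = 0.
General: f(n) = A·(-3)^n + 2 n + 0.
Apply f(0) = -7: A + 0 = -7 ⇒ A = -7.
So f(n) = - 7 \left(-3\right)^{n} + 2 n.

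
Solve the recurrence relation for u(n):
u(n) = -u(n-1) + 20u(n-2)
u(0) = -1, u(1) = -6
Characteristic equation: x² + x - 20 = 0, which factors as (x - (-5))(x - (4)) = 0.
Roots r₁ = -5, r₂ = 4 (distinct).
General solution: u(n) = A·(-5)^n + B·(4)^n.
From u(0) = -1: A + B = -1.
From u(1) = -6: -5A + 4B = -6.
Solving: A = \frac{2}{9}, B = - \frac{11}{9}.
So u(n) = \frac{2 \left(-5\right)^{n}}{9} - \frac{11 \cdot 4^{n}}{9}.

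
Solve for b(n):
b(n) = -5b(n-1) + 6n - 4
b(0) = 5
First-order linear with linear forcing.
Homogeneous solution: b_h(n) = A·(-5)^n.
Try particular b_p(n) = pn + q. Substituting:
  pn + q = -5(p(n-1) + q) + 6n - 4.
Matching the n-coefficient: p = -5p + 6 ⇒ p = 1.
Matching constants: q = 5p - 5q - 4 ⇒ q = \frac{1}{6}.
General: b(n) = A·(-5)^n + n + \frac{1}{6}.
Apply b(0) = 5: A + \frac{1}{6} = 5 ⇒ A = \frac{29}{6}.
So b(n) = \frac{29 \left(-5\right)^{n}}{6} + n + \frac{1}{6}.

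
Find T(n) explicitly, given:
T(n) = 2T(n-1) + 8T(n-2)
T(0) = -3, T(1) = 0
Characteristic equation: x² - 2x - 8 = 0, which factors as (x - (-2))(x - (4)) = 0.
Roots r₁ = -2, r₂ = 4 (distinct).
General solution: T(n) = A·(-2)^n + B·(4)^n.
From T(0) = -3: A + B = -3.
From T(1) = 0: -2A + 4B = 0.
Solving: A = -2, B = -1.
So T(n) = - 2 \left(-2\right)^{n} - 4^{n}.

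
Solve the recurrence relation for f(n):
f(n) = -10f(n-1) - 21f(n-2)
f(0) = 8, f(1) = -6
Characteristic equation: x² + 10x + 21 = 0, which factors as (x - (-7))(x - (-3)) = 0.
Roots r₁ = -7, r₂ = -3 (distinct).
General solution: f(n) = A·(-7)^n + B·(-3)^n.
From f(0) = 8: A + B = 8.
From f(1) = -6: -7A - 3B = -6.
Solving: A = - \frac{9}{2}, B = \frac{25}{2}.
So f(n) = \frac{25 \left(-3\right)^{n}}{2} - \frac{9 \left(-7\right)^{n}}{2}.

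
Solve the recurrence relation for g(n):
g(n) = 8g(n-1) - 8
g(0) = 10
First-order linear non-homogeneous.
Homogeneous solution: g_h(n) = A·(8)^n.
Try constant particular solution g_p = K: K = 8K - 8 ⇒ K = \frac{8}{7}.
General: g(n) = A·(8)^n + \frac{8}{7}.
Apply g(0) = 10: A + \frac{8}{7} = 10 ⇒ A = \frac{62}{7}.
So g(n) = \frac{62 \cdot 8^{n}}{7} + \frac{8}{7}.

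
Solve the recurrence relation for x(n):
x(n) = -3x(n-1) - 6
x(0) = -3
First-order linear non-homogeneous.
Homogeneous solution: x_h(n) = A·(-3)^n.
Try constant particular solution x_p = K: K = -3K - 6 ⇒ K = - \frac{3}{2}.
General: x(n) = A·(-3)^n - \frac{3}{2}.
Apply x(0) = -3: A - \frac{3}{2} = -3 ⇒ A = - \frac{3}{2}.
So x(n) = - \frac{3 \left(-3\right)^{n}}{2} - \frac{3}{2}.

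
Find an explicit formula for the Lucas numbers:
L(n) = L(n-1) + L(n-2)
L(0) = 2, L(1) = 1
This is the Lucas sequence.
Characteristic equation: x² - x - 1 = 0; roots r₁ = \frac{1}{2} + \frac{\sqrt{5}}{2}, r₂ = \frac{1}{2} - \frac{\sqrt{5}}{2}.
General: L(n) = A·r₁^n + B·r₂^n. Solving with L(0)=2, L(1)=1 gives A = 1, B = 1.
So L(n) = 2^{- n} \left(\left(1 - \sqrt{5}\right)^{n} + \left(1 + \sqrt{5}\right)^{n}\right).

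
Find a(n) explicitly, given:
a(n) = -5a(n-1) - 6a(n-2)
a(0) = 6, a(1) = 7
Characteristic equation: x² + 5x + 6 = 0, which factors as (x - (-2))(x - (-3)) = 0.
Roots r₁ = -2, r₂ = -3 (distinct).
General solution: a(n) = A·(-2)^n + B·(-3)^n.
From a(0) = 6: A + B = 6.
From a(1) = 7: -2A - 3B = 7.
Solving: A = 25, B = -19.
So a(n) = 25 \left(-2\right)^{n} - 19 \left(-3\right)^{n}.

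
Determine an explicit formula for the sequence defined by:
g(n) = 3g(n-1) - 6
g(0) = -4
First-order linear non-homogeneous.
Homogeneous solution: g_h(n) = A·(3)^n.
Try constant particular solution g_p = K: K = 3K - 6 ⇒ K = 3.
General: g(n) = A·(3)^n + 3.
Apply g(0) = -4: A + 3 = -4 ⇒ A = -7.
So g(n) = 3 - 7 \cdot 3^{n}.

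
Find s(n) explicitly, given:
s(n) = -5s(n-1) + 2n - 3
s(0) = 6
First-order linear with linear forcing.
Homogeneous solution: s_h(n) = A·(-5)^n.
Try particular s_p(n) = pn + q. Substituting:
  pn + q = -5(p(n-1) + q) + 2n - 3.
Matching the n-coefficient: p = -5p + 2 ⇒ p = \frac{1}{3}.
Matching constants: q = 5p - 5q - 3 ⇒ q = - \frac{2}{9}.
General: s(n) = A·(-5)^n + \frac{n}{3} - \frac{2}{9}.
Apply s(0) = 6: A - \frac{2}{9} = 6 ⇒ A = \frac{56}{9}.
So s(n) = \frac{56 \left(-5\right)^{n}}{9} + \frac{n}{3} - \frac{2}{9}.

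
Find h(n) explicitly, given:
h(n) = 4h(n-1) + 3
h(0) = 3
First-order linear non-homogeneous.
Homogeneous solution: h_h(n) = A·(4)^n.
Try constant particular solution h_p = K: K = 4K + 3 ⇒ K = -1.
General: h(n) = A·(4)^n - 1.
Apply h(0) = 3: A - 1 = 3 ⇒ A = 4.
So h(n) = 4 \cdot 4^{n} - 1.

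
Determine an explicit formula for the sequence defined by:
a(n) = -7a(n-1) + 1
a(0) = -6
First-order linear non-homogeneous.
Homogeneous solution: a_h(n) = A·(-7)^n.
Try constant particular solution a_p = K: K = -7K + 1 ⇒ K = \frac{1}{8}.
General: a(n) = A·(-7)^n + \frac{1}{8}.
Apply a(0) = -6: A + \frac{1}{8} = -6 ⇒ A = - \frac{49}{8}.
So a(n) = \frac{1}{8} - \frac{49 \left(-7\right)^{n}}{8}.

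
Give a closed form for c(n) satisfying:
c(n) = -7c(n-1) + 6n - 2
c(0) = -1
First-order linear with linear forcing.
Homogeneous solution: c_h(n) = A·(-7)^n.
Try particular c_p(n) = pn + q. Substituting:
  pn + q = -7(p(n-1) + q) + 6n - 2.
Matching the n-coefficient: p = -7p + 6 ⇒ p = \frac{3}{4}.
Matching constants: q = 7p - 7q - 2 ⇒ q = \frac{13}{32}.
General: c(n) = A·(-7)^n + \frac{3 n}{4} + \frac{13}{32}.
Apply c(0) = -1: A + \frac{13}{32} = -1 ⇒ A = - \frac{45}{32}.
So c(n) = - \frac{45 \left(-7\right)^{n}}{32} + \frac{3 n}{4} + \frac{13}{32}.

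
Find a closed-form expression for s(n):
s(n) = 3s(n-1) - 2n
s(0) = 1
First-order linear with linear forcing.
Homogeneous solution: s_h(n) = A·(3)^n.
Try particular s_p(n) = pn + q. Substituting:
  pn + q = 3(p(n-1) + q) - 2n.
Matching the n-coefficient: p = 3p - 2 ⇒ p = 1.
Matching constants: q = -3p + 3q ⇒ q = \frac{3}{2}.
General: s(n) = A·(3)^n + n + \frac{3}{2}.
Apply s(0) = 1: A + \frac{3}{2} = 1 ⇒ A = - \frac{1}{2}.
So s(n) = - \frac{3^{n}}{2} + n + \frac{3}{2}.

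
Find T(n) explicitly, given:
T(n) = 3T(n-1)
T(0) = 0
This is a homogeneous first-order recurrence with ratio 3.
By induction T(n) = T(0) · (3)^n = 0.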